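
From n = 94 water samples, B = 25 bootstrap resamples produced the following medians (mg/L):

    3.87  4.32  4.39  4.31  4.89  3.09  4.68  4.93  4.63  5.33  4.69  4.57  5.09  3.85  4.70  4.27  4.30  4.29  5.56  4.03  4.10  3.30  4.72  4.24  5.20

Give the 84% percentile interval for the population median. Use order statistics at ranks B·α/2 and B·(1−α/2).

Sorted replicates: 3.09, 3.30, 3.85, 3.87, 4.03, 4.10, 4.24, 4.27, 4.29, 4.30, 4.31, 4.32, 4.39, 4.57, 4.63, 4.68, 4.69, 4.70, 4.72, 4.89, 4.93, 5.09, 5.20, 5.33, 5.56
α = 0.16; lower rank = 25 × 0.080 = 2; upper rank = 25 × 0.920 = 23.
The 2nd smallest replicate is 3.30; the 23rd is 5.20.

(3.30, 5.20)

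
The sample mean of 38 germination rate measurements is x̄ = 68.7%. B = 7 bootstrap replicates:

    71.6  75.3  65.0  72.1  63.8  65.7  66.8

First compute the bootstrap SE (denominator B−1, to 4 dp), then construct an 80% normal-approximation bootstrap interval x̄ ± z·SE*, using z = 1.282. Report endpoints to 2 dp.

(63.12, 74.28)

Mean of replicates = 68.6143; sum of squared deviations = 113.7886; SE* = √(113.7886/6) = 4.3549
Margin = 1.282 × 4.3549 = 5.583
Interval: 68.7 ± 5.583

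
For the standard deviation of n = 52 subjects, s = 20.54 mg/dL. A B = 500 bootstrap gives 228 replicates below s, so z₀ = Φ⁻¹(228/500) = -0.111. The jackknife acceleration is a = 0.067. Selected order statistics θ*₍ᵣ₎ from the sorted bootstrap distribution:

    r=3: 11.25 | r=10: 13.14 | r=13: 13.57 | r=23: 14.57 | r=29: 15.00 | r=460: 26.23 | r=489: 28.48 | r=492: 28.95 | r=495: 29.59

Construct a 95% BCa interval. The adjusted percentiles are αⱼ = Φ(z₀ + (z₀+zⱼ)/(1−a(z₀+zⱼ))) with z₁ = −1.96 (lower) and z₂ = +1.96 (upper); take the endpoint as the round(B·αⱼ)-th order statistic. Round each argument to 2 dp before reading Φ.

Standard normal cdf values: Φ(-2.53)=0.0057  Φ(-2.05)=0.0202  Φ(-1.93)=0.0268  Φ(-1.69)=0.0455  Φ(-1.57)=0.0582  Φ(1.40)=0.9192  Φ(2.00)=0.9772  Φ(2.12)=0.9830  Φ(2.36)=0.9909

(13.57, 28.48)

Lower: z₀ + z₁ = -0.111 + (-1.960) = -2.071; 1 − a(z₀+z₁) = 1 − (0.067)(-2.071) = 1.1388; argument = -0.111 + (-2.071)/1.1388 = -1.9296 → -1.93.
α₁ = Φ(-1.93) = 0.0268; rank = round(500 × 0.0268) = 13; θ*₍13₎ = 13.57.
Upper: z₀ + z₂ = 1.849; 1 − a(z₀+z₂) = 0.8761; argument = 1.9994 → 2.00; α₂ = 0.9772; rank = 489; θ*₍489₎ = 28.48.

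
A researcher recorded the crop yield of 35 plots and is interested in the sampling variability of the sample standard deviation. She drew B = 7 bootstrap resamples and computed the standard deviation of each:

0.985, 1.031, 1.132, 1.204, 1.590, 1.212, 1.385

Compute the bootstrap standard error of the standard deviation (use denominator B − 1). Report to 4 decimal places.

SE* = 0.2094

Bootstrap SE is the standard deviation of the 7 replicate standard deviations.
Mean of replicates: (0.985 + 1.031 + 1.132 + 1.204 + 1.590 + 1.212 + 1.385) / 7 = 8.53900 / 7 = 1.21986
Sum of squared deviations: (−0.23486)² + (−0.18886)² + (−0.08786)² + (−0.01586)² + (+0.37014)² + (−0.00786)² + (+0.16514)² = 0.26313
Variance = 0.26313 / 6 = 0.04386
SE* = √0.04386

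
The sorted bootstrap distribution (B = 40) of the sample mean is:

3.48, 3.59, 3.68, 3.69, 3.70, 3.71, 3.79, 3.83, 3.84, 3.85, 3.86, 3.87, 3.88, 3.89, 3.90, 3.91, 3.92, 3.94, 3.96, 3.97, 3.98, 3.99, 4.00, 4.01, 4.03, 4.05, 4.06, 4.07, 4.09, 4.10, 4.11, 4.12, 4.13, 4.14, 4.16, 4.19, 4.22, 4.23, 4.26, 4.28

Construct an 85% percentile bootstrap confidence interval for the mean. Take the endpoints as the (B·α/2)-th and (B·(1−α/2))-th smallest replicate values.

(3.68, 4.22)

α = 0.15; lower rank = 40 × 0.075 = 3; upper rank = 40 × 0.925 = 37.
The 3rd smallest replicate is 3.68; the 37th is 4.22.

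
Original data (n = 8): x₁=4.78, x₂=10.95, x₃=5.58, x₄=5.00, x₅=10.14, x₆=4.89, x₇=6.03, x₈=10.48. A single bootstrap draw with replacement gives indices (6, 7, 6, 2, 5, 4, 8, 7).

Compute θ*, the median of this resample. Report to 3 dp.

θ* = 6.030

Resample values: 4.89, 6.03, 4.89, 10.95, 10.14, 5.00, 10.48, 6.03.
Sorted: 4.89, 4.89, 5.00, 6.03, 6.03, 10.14, 10.48, 10.95
Median = average of the two middle values = 6.030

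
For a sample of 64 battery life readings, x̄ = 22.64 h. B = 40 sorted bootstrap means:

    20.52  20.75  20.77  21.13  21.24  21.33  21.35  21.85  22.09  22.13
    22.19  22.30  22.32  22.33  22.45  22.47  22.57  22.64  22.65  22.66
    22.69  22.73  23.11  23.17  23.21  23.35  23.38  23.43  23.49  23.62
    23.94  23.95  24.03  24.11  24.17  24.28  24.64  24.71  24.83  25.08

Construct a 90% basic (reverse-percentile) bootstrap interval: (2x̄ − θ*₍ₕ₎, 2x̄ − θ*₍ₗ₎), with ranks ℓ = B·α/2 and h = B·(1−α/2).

Percentile endpoints at ranks 2 and 38: θ*₍2₎ = 20.75, θ*₍38₎ = 24.71.
Basic interval reflects these around x̄:
  lower = 2 × 22.64 − 24.71 = 20.57
  upper = 2 × 22.64 − 20.75 = 24.53

(20.57, 24.53)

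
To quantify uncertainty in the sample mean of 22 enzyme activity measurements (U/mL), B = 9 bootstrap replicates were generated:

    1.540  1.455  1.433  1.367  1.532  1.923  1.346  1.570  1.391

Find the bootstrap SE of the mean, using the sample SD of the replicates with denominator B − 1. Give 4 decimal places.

Bootstrap SE is the standard deviation of the 9 replicate means.
Mean of replicates: (1.540 + 1.455 + 1.433 + 1.367 + 1.532 + 1.923 + 1.346 + 1.570 + 1.391) / 9 = 13.55700 / 9 = 1.50633
Sum of squared deviations: (+0.03367)² + (−0.05133)² + (−0.07333)² + (−0.13933)² + (+0.02567)² + (+0.41667)² + (−0.16033)² + (+0.06367)² + (−0.11533)² = 0.24589
Variance = 0.24589 / 8 = 0.03074
SE* = √0.03074

SE* = 0.1753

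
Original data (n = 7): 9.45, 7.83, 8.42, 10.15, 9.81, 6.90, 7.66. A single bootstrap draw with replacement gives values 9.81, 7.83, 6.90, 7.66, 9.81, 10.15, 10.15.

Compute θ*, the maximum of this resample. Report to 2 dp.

Maximum = 10.15

θ* = 10.15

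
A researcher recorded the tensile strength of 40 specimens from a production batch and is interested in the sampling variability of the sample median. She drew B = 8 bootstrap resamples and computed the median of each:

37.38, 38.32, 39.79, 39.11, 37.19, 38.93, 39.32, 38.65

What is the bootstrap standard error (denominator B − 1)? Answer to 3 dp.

SE* = 0.915

Bootstrap SE is the standard deviation of the 8 replicate medians.
Mean of replicates: (37.38 + 38.32 + 39.79 + 39.11 + 37.19 + 38.93 + 39.32 + 38.65) / 8 = 308.6900 / 8 = 38.5862
Sum of squared deviations: (−1.2062)² + (−0.2662)² + (+1.2037)² + (+0.5237)² + (−1.3963)² + (+0.3438)² + (+0.7338)² + (+0.0637)² = 5.8594
Variance = 5.8594 / 7 = 0.8371
SE* = √0.8371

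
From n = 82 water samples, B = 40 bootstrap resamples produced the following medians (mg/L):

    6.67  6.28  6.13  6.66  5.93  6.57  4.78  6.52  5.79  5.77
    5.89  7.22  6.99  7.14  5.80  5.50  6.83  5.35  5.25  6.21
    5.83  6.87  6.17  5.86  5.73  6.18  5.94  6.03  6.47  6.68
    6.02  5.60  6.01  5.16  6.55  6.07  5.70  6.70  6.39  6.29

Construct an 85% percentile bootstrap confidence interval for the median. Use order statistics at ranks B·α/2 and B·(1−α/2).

Sorted replicates: 4.78, 5.16, 5.25, 5.35, 5.50, 5.60, 5.70, 5.73, 5.77, 5.79, 5.80, 5.83, 5.86, 5.89, 5.93, 5.94, 6.01, 6.02, 6.03, 6.07, 6.13, 6.17, 6.18, 6.21, 6.28, 6.29, 6.39, 6.47, 6.52, 6.55, 6.57, 6.66, 6.67, 6.68, 6.70, 6.83, 6.87, 6.99, 7.14, 7.22
α = 0.15; lower rank = 40 × 0.075 = 3; upper rank = 40 × 0.925 = 37.
The 3rd smallest replicate is 5.25; the 37th is 6.87.

(5.25, 6.87)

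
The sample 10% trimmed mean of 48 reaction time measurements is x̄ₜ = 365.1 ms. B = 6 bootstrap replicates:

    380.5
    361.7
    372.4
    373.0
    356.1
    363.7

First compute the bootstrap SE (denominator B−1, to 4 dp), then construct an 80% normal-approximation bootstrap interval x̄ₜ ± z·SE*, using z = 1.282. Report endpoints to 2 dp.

(353.63, 376.57)

Mean of replicates = 367.9000; sum of squared deviations = 400.3400; SE* = √(400.3400/5) = 8.9481
Margin = 1.282 × 8.9481 = 11.471
Interval: 365.1 ± 11.471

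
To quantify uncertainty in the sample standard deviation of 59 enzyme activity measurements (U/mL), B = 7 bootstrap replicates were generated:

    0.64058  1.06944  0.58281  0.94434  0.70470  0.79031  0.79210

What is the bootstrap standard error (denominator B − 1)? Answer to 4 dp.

Bootstrap SE is the standard deviation of the 7 replicate standard deviations.
Mean of replicates: (0.64058 + 1.06944 + 0.58281 + 0.94434 + 0.70470 + 0.79031 + 0.79210) / 7 = 5.524280 / 7 = 0.789183
Sum of squared deviations: (−0.148603)² + (+0.280257)² + (−0.206373)² + (+0.155157)² + (−0.084483)² + (+0.001127)² + (+0.002917)² = 0.174438
Variance = 0.174438 / 6 = 0.029073
SE* = √0.029073

SE* = 0.1705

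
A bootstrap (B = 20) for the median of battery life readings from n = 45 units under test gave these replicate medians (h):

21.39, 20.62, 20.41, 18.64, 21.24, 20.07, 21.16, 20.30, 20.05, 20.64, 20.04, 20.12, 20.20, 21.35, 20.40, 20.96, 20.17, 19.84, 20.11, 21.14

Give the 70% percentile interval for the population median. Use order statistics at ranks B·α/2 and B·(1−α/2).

Sorted replicates: 18.64, 19.84, 20.04, 20.05, 20.07, 20.11, 20.12, 20.17, 20.20, 20.30, 20.40, 20.41, 20.62, 20.64, 20.96, 21.14, 21.16, 21.24, 21.35, 21.39
α = 0.30; lower rank = 20 × 0.150 = 3; upper rank = 20 × 0.850 = 17.
The 3rd smallest replicate is 20.04; the 17th is 21.16.

(20.04, 21.16)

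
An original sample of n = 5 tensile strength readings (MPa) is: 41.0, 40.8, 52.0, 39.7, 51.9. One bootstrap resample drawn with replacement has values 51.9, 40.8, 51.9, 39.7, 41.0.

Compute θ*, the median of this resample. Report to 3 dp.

θ* = 41.000

Sorted: 39.7, 40.8, 41.0, 51.9, 51.9
Median = middle value = 41.000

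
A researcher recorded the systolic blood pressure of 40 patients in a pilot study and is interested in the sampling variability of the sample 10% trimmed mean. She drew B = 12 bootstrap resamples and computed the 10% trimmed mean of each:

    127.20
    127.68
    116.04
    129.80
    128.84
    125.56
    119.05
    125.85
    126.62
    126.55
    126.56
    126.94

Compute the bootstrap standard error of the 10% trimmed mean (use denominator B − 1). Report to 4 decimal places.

Bootstrap SE is the standard deviation of the 12 replicate 10% trimmed means.
Mean of replicates: (127.20 + 127.68 + 116.04 + 129.80 + 128.84 + 125.56 + 119.05 + 125.85 + 126.62 + 126.55 + 126.56 + 126.94) / 12 = 1506.69000 / 12 = 125.55750
Sum of squared deviations: (+1.64250)² + (+2.12250)² + (−9.51750)² + (+4.24250)² + (+3.28250)² + (+0.00250)² + (−6.50750)² + (+0.29250)² + (+1.06250)² + (+0.99250)² + (+1.00250)² + (+1.38250)² = 174.02263
Variance = 174.02263 / 11 = 15.82024
SE* = √15.82024

SE* = 3.9775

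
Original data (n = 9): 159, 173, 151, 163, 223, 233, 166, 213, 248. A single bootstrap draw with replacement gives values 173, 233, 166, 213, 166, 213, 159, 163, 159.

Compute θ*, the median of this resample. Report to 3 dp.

Sorted: 159, 159, 163, 166, 166, 173, 213, 213, 233
Median = middle value = 166.000

θ* = 166.000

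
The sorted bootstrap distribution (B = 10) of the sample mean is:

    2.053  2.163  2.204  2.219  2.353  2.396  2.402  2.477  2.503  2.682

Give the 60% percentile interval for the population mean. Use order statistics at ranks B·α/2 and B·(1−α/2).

α = 0.40; lower rank = 10 × 0.200 = 2; upper rank = 10 × 0.800 = 8.
The 2nd smallest replicate is 2.163; the 8th is 2.477.

(2.163, 2.477)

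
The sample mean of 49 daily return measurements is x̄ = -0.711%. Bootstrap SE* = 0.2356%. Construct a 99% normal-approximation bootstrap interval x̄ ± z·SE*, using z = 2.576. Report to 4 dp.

(-1.3179, -0.1041)

Margin = 2.576 × 0.2356 = 0.60691
Interval: -0.711 ± 0.60691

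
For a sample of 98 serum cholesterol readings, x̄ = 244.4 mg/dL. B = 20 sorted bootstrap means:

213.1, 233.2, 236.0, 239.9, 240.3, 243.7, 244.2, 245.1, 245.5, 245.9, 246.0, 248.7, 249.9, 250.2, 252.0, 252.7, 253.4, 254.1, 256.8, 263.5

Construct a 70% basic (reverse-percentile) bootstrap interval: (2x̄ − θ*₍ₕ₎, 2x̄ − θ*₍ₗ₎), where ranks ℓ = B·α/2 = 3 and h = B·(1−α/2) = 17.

(235.4, 252.8)

Percentile endpoints at ranks 3 and 17: θ*₍3₎ = 236.0, θ*₍17₎ = 253.4.
Basic interval reflects these around x̄:
  lower = 2 × 244.4 − 253.4 = 235.4
  upper = 2 × 244.4 − 236.0 = 252.8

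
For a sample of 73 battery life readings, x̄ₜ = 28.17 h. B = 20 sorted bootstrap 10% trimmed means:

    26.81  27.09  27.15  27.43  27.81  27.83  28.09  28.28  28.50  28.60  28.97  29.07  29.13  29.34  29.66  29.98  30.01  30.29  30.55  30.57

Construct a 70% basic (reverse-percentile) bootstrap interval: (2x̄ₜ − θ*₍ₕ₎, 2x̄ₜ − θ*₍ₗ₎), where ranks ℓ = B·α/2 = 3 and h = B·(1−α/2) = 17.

Percentile endpoints at ranks 3 and 17: θ*₍3₎ = 27.15, θ*₍17₎ = 30.01.
Basic interval reflects these around x̄ₜ:
  lower = 2 × 28.17 − 30.01 = 26.33
  upper = 2 × 28.17 − 27.15 = 29.19

(26.33, 29.19)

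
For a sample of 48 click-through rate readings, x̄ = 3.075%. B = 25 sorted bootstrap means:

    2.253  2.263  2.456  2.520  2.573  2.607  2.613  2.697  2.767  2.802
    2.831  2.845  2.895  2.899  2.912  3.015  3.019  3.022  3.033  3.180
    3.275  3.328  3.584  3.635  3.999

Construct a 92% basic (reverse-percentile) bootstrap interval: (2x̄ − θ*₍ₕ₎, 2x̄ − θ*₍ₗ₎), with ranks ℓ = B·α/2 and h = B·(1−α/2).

Percentile endpoints at ranks 1 and 24: θ*₍1₎ = 2.253, θ*₍24₎ = 3.635.
Basic interval reflects these around x̄:
  lower = 2 × 3.075 − 3.635 = 2.515
  upper = 2 × 3.075 − 2.253 = 3.897

(2.515, 3.897)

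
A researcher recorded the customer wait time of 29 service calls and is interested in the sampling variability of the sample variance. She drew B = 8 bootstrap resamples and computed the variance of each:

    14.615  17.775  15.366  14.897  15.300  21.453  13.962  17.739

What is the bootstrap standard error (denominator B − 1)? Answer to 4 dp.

SE* = 2.4751

Bootstrap SE is the standard deviation of the 8 replicate variances.
Mean of replicates: (14.615 + 17.775 + 15.366 + 14.897 + 15.300 + 21.453 + 13.962 + 17.739) / 8 = 131.10700 / 8 = 16.38837
Sum of squared deviations: (−1.77337)² + (+1.38662)² + (−1.02238)² + (−1.49137)² + (−1.08837)² + (+5.06462)² + (−2.42638)² + (+1.35063)² = 42.88351
Variance = 42.88351 / 7 = 6.12622
SE* = √6.12622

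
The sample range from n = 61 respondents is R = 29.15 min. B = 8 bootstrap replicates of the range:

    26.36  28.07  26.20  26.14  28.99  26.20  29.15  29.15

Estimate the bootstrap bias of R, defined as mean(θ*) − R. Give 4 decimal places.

bias = −1.6175

mean(θ*) = (26.36 + 28.07 + 26.20 + 26.14 + 28.99 + 26.20 + 29.15 + 29.15) / 8 = 27.53250
bias = 27.53250 − 29.15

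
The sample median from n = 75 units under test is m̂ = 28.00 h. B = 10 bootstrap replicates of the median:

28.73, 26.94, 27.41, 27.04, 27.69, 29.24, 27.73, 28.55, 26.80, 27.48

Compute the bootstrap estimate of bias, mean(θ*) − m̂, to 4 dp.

bias = −0.2390

mean(θ*) = (28.73 + 26.94 + 27.41 + 27.04 + 27.69 + 29.24 + 27.73 + 28.55 + 26.80 + 27.48) / 10 = 27.76100
bias = 27.76100 − 28.00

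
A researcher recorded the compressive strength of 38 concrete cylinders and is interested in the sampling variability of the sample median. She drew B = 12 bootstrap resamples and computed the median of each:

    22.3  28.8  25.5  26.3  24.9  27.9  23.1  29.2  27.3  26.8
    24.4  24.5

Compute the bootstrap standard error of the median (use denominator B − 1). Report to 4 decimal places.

SE* = 2.1825

Bootstrap SE is the standard deviation of the 12 replicate medians.
Mean of replicates: (22.3 + 28.8 + 25.5 + 26.3 + 24.9 + 27.9 + 23.1 + 29.2 + 27.3 + 26.8 + 24.4 + 24.5) / 12 = 311.00000 / 12 = 25.91667
Sum of squared deviations: (−3.61667)² + (+2.88333)² + (−0.41667)² + (+0.38333)² + (−1.01667)² + (+1.98333)² + (−2.81667)² + (+3.28333)² + (+1.38333)² + (+0.88333)² + (−1.51667)² + (−1.41667)² = 52.39667
Variance = 52.39667 / 11 = 4.76333
SE* = √4.76333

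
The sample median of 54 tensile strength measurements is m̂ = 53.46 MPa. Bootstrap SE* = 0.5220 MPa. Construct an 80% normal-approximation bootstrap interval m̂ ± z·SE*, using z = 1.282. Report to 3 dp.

Margin = 1.282 × 0.5220 = 0.6692
Interval: 53.46 ± 0.6692

(52.791, 54.129)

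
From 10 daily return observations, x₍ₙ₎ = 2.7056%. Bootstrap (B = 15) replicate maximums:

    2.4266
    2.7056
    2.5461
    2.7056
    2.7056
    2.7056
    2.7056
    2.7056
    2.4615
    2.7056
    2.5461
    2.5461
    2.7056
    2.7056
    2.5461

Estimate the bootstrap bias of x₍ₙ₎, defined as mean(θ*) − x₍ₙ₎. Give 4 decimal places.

mean(θ*) = (2.4266 + 2.7056 + 2.5461 + 2.7056 + 2.7056 + 2.7056 + 2.7056 + 2.7056 + 2.4615 + 2.7056 + 2.5461 + 2.5461 + 2.7056 + 2.7056 + 2.5461) / 15 = 2.62819
bias = 2.62819 − 2.7056

bias = −0.0774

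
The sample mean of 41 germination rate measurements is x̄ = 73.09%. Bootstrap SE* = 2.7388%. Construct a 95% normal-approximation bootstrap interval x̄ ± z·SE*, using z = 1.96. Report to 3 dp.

Margin = 1.96 × 2.7388 = 5.3680
Interval: 73.09 ± 5.3680

(67.722, 78.458)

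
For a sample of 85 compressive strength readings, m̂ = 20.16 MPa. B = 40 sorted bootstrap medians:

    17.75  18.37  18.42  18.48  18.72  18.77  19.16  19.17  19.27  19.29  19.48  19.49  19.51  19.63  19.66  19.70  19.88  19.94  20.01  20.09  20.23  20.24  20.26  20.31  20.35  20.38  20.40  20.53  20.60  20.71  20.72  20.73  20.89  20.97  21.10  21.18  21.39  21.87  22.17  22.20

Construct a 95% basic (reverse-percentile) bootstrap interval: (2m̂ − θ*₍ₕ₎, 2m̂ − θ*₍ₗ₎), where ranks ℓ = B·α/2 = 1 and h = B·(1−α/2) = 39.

(18.15, 22.57)

Percentile endpoints at ranks 1 and 39: θ*₍1₎ = 17.75, θ*₍39₎ = 22.17.
Basic interval reflects these around m̂:
  lower = 2 × 20.16 − 22.17 = 18.15
  upper = 2 × 20.16 − 17.75 = 22.57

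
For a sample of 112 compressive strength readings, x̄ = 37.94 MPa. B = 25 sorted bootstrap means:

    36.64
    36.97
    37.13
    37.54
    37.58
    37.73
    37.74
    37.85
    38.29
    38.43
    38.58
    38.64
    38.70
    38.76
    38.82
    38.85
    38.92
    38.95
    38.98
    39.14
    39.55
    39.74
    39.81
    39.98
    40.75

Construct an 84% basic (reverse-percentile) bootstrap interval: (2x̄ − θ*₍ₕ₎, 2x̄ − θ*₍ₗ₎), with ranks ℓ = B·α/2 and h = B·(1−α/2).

(36.07, 38.91)

Percentile endpoints at ranks 2 and 23: θ*₍2₎ = 36.97, θ*₍23₎ = 39.81.
Basic interval reflects these around x̄:
  lower = 2 × 37.94 − 39.81 = 36.07
  upper = 2 × 37.94 − 36.97 = 38.91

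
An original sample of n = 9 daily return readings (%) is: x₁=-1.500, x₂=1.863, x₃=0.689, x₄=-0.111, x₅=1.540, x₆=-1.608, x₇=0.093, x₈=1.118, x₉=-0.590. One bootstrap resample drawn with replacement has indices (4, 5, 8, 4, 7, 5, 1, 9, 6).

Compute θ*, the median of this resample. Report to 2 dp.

θ* = -0.11

Resample values: -0.111, 1.540, 1.118, -0.111, 0.093, 1.540, -1.500, -0.590, -1.608.
Sorted: -1.608, -1.500, -0.590, -0.111, -0.111, 0.093, 1.118, 1.540, 1.540
Median = middle value = -0.11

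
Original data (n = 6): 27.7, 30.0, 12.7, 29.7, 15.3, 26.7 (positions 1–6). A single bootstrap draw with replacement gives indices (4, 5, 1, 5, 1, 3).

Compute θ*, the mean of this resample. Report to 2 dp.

Resample values: 29.7, 15.3, 27.7, 15.3, 27.7, 12.7.
Mean = (29.7 + 15.3 + 27.7 + 15.3 + 27.7 + 12.7) / 6 = 128.40 / 6 = 21.40

θ* = 21.40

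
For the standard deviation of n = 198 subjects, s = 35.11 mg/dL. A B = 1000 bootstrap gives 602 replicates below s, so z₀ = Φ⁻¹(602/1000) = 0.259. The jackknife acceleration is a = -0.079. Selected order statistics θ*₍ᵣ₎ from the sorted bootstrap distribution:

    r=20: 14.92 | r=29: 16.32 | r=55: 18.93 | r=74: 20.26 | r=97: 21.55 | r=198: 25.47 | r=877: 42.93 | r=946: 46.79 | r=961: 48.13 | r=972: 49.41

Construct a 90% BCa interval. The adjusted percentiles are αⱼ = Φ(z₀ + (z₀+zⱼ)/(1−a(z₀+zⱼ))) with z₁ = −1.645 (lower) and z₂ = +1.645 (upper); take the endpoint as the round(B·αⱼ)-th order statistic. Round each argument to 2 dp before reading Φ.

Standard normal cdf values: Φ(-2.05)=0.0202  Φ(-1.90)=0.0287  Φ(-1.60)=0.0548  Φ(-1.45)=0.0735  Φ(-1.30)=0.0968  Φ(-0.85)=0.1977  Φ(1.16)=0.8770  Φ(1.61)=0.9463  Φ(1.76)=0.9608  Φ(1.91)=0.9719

(21.55, 49.41)

Lower: z₀ + z₁ = 0.259 + (-1.645) = -1.386; 1 − a(z₀+z₁) = 1 − (-0.079)(-1.386) = 0.8905; argument = 0.259 + (-1.386)/0.8905 = -1.2974 → -1.30.
α₁ = Φ(-1.30) = 0.0968; rank = round(1000 × 0.0968) = 97; θ*₍97₎ = 21.55.
Upper: z₀ + z₂ = 1.904; 1 − a(z₀+z₂) = 1.1504; argument = 1.9141 → 1.91; α₂ = 0.9719; rank = 972; θ*₍972₎ = 49.41.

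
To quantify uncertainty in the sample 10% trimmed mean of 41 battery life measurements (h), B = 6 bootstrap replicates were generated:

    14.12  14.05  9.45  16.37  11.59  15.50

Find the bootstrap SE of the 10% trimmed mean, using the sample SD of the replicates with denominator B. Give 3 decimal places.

SE* = 2.344

Bootstrap SE is the standard deviation of the 6 replicate 10% trimmed means.
Mean of replicates: (14.12 + 14.05 + 9.45 + 16.37 + 11.59 + 15.50) / 6 = 81.0800 / 6 = 13.5133
Sum of squared deviations: (+0.6067)² + (+0.5367)² + (−4.0633)² + (+2.8567)² + (−1.9233)² + (+1.9867)² = 32.9733
Variance = 32.9733 / 6 = 5.4956
SE* = √5.4956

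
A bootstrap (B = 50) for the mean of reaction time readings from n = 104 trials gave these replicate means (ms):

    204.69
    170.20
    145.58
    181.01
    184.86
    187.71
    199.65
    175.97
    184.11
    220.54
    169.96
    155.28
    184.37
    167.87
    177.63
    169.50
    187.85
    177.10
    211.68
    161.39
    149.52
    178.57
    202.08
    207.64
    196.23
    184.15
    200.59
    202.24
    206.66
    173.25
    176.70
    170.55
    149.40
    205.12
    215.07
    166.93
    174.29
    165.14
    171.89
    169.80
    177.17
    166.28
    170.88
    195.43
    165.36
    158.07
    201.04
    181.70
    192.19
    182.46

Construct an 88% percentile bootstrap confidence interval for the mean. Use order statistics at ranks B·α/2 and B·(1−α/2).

Sorted replicates: 145.58, 149.40, 149.52, 155.28, 158.07, 161.39, 165.14, 165.36, 166.28, 166.93, 167.87, 169.50, 169.80, 169.96, 170.20, 170.55, 170.88, 171.89, 173.25, 174.29, 175.97, 176.70, 177.10, 177.17, 177.63, 178.57, 181.01, 181.70, 182.46, 184.11, 184.15, 184.37, 184.86, 187.71, 187.85, 192.19, 195.43, 196.23, 199.65, 200.59, 201.04, 202.08, 202.24, 204.69, 205.12, 206.66, 207.64, 211.68, 215.07, 220.54
α = 0.12; lower rank = 50 × 0.060 = 3; upper rank = 50 × 0.940 = 47.
The 3rd smallest replicate is 149.52; the 47th is 207.64.

(149.52, 207.64)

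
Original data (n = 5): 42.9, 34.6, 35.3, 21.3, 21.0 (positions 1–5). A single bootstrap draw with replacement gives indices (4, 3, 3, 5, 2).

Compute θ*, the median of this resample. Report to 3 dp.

Resample values: 21.3, 35.3, 35.3, 21.0, 34.6.
Sorted: 21.0, 21.3, 34.6, 35.3, 35.3
Median = middle value = 34.600

θ* = 34.600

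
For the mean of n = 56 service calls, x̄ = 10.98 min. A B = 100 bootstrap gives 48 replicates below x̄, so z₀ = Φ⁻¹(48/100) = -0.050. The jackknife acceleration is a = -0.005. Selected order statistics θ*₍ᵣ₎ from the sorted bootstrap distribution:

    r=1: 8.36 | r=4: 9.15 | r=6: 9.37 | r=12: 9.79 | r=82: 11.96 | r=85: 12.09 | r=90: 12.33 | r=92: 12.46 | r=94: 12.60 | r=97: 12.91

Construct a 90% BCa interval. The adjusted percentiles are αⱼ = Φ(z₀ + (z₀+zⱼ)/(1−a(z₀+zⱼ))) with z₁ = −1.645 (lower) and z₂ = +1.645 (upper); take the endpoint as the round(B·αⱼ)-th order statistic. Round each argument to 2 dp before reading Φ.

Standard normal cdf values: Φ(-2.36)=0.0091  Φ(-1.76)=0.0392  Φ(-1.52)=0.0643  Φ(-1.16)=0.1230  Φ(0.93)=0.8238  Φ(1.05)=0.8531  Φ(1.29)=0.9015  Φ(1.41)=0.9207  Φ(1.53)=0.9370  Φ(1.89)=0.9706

Lower: z₀ + z₁ = -0.050 + (-1.645) = -1.695; 1 − a(z₀+z₁) = 1 − (-0.005)(-1.695) = 0.9915; argument = -0.050 + (-1.695)/0.9915 = -1.7595 → -1.76.
α₁ = Φ(-1.76) = 0.0392; rank = round(100 × 0.0392) = 4; θ*₍4₎ = 9.15.
Upper: z₀ + z₂ = 1.595; 1 − a(z₀+z₂) = 1.0080; argument = 1.5324 → 1.53; α₂ = 0.9370; rank = 94; θ*₍94₎ = 12.60.

(9.15, 12.60)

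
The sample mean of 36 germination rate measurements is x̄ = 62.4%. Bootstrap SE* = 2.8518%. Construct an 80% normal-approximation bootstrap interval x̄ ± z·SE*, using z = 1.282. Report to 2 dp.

Margin = 1.282 × 2.8518 = 3.656
Interval: 62.4 ± 3.656

(58.74, 66.06)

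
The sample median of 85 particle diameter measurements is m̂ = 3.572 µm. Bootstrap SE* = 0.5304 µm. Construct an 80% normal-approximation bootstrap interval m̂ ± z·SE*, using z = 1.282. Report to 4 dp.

Margin = 1.282 × 0.5304 = 0.67997
Interval: 3.572 ± 0.67997

(2.8920, 4.2520)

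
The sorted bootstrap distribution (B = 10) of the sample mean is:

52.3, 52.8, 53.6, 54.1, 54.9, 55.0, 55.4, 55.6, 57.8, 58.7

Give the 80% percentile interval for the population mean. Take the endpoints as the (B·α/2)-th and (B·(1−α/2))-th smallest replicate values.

α = 0.20; lower rank = 10 × 0.100 = 1; upper rank = 10 × 0.900 = 9.
The 1st smallest replicate is 52.3; the 9th is 57.8.

(52.3, 57.8)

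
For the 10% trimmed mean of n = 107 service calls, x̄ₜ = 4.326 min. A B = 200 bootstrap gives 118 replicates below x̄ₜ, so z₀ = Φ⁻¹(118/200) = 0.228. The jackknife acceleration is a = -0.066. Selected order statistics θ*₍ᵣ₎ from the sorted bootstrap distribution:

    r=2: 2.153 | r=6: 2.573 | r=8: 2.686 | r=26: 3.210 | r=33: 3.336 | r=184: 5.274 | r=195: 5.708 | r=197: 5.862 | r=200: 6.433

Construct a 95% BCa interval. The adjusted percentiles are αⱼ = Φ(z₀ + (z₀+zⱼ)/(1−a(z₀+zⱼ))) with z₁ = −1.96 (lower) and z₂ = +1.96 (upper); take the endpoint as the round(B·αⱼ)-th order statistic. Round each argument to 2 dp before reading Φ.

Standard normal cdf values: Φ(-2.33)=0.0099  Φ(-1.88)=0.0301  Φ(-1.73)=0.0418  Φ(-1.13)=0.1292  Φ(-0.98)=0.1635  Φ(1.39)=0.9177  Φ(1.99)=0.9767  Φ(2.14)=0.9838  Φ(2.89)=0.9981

Lower: z₀ + z₁ = 0.228 + (-1.960) = -1.732; 1 − a(z₀+z₁) = 1 − (-0.066)(-1.732) = 0.8857; argument = 0.228 + (-1.732)/0.8857 = -1.7275 → -1.73.
α₁ = Φ(-1.73) = 0.0418; rank = round(200 × 0.0418) = 8; θ*₍8₎ = 2.686.
Upper: z₀ + z₂ = 2.188; 1 − a(z₀+z₂) = 1.1444; argument = 2.1399 → 2.14; α₂ = 0.9838; rank = 197; θ*₍197₎ = 5.862.

(2.686, 5.862)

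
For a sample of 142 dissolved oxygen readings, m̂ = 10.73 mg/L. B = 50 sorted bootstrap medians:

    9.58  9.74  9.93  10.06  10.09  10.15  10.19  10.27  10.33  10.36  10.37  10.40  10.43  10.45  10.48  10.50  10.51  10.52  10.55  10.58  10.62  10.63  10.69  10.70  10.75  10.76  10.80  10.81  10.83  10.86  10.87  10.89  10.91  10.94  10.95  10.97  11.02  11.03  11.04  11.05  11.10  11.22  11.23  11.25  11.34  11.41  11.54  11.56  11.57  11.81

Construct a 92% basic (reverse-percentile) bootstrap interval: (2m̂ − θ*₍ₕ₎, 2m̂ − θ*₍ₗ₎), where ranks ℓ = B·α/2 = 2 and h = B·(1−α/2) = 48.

Percentile endpoints at ranks 2 and 48: θ*₍2₎ = 9.74, θ*₍48₎ = 11.56.
Basic interval reflects these around m̂:
  lower = 2 × 10.73 − 11.56 = 9.90
  upper = 2 × 10.73 − 9.74 = 11.72

(9.90, 11.72)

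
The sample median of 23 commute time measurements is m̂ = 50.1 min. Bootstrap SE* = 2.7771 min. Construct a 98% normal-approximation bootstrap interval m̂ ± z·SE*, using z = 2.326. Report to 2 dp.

Margin = 2.326 × 2.7771 = 6.460
Interval: 50.1 ± 6.460

(43.64, 56.56)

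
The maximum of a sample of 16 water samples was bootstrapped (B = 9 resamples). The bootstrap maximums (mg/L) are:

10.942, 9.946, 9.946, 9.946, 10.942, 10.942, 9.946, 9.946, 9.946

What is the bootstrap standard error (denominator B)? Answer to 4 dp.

SE* = 0.4695

Bootstrap SE is the standard deviation of the 9 replicate maximums.
Mean of replicates: (10.942 + 9.946 + 9.946 + 9.946 + 10.942 + 10.942 + 9.946 + 9.946 + 9.946) / 9 = 92.50200 / 9 = 10.27800
Sum of squared deviations: (+0.66400)² + (−0.33200)² + (−0.33200)² + (−0.33200)² + (+0.66400)² + (+0.66400)² + (−0.33200)² + (−0.33200)² + (−0.33200)² = 1.98403
Variance = 1.98403 / 9 = 0.22045
SE* = √0.22045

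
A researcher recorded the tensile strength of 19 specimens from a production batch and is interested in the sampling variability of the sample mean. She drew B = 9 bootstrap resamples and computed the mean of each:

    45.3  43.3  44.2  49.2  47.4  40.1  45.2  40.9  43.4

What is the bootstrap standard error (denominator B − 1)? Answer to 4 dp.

SE* = 2.8818

Bootstrap SE is the standard deviation of the 9 replicate means.
Mean of replicates: (45.3 + 43.3 + 44.2 + 49.2 + 47.4 + 40.1 + 45.2 + 40.9 + 43.4) / 9 = 399.00000 / 9 = 44.33333
Sum of squared deviations: (+0.96667)² + (−1.03333)² + (−0.13333)² + (+4.86667)² + (+3.06667)² + (−4.23333)² + (+0.86667)² + (−3.43333)² + (−0.93333)² = 66.44000
Variance = 66.44000 / 8 = 8.30500
SE* = √8.30500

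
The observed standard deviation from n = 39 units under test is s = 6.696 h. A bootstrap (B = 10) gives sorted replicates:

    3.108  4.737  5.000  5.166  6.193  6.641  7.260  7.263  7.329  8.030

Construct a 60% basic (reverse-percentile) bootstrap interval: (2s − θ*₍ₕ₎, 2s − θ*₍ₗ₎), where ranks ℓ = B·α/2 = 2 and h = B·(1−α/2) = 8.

(6.129, 8.655)

Percentile endpoints at ranks 2 and 8: θ*₍2₎ = 4.737, θ*₍8₎ = 7.263.
Basic interval reflects these around s:
  lower = 2 × 6.696 − 7.263 = 6.129
  upper = 2 × 6.696 − 4.737 = 8.655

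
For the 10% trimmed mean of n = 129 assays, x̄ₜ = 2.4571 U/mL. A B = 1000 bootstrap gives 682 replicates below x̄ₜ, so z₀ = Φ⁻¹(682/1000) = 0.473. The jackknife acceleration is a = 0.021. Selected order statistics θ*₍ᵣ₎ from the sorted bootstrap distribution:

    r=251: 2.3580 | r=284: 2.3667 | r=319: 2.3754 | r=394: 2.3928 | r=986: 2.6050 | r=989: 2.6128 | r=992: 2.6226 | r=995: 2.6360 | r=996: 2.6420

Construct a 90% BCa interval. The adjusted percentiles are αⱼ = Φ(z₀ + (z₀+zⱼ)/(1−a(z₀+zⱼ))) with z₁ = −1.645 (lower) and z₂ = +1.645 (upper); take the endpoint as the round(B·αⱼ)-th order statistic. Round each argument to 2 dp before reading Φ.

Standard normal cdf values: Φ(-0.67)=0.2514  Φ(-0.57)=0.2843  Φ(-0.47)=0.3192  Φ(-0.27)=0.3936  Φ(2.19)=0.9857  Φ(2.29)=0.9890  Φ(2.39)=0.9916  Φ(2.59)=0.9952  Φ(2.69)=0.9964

Lower: z₀ + z₁ = 0.473 + (-1.645) = -1.172; 1 − a(z₀+z₁) = 1 − (0.021)(-1.172) = 1.0246; argument = 0.473 + (-1.172)/1.0246 = -0.6708 → -0.67.
α₁ = Φ(-0.67) = 0.2514; rank = round(1000 × 0.2514) = 251; θ*₍251₎ = 2.3580.
Upper: z₀ + z₂ = 2.118; 1 − a(z₀+z₂) = 0.9555; argument = 2.6896 → 2.69; α₂ = 0.9964; rank = 996; θ*₍996₎ = 2.6420.

(2.3580, 2.6420)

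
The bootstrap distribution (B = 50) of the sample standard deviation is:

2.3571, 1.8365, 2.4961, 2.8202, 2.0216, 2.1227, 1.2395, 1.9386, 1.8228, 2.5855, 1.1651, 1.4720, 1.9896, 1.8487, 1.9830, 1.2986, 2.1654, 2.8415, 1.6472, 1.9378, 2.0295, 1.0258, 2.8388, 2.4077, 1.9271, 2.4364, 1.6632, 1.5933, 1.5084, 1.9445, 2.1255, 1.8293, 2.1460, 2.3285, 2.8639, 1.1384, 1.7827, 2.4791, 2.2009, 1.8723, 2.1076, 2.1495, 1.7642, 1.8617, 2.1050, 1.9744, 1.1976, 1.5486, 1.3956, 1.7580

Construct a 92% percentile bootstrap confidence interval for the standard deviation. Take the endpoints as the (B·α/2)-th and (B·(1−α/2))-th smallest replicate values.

Sorted replicates: 1.0258, 1.1384, 1.1651, 1.1976, 1.2395, 1.2986, 1.3956, 1.4720, 1.5084, 1.5486, 1.5933, 1.6472, 1.6632, 1.7580, 1.7642, 1.7827, 1.8228, 1.8293, 1.8365, 1.8487, 1.8617, 1.8723, 1.9271, 1.9378, 1.9386, 1.9445, 1.9744, 1.9830, 1.9896, 2.0216, 2.0295, 2.1050, 2.1076, 2.1227, 2.1255, 2.1460, 2.1495, 2.1654, 2.2009, 2.3285, 2.3571, 2.4077, 2.4364, 2.4791, 2.4961, 2.5855, 2.8202, 2.8388, 2.8415, 2.8639
α = 0.08; lower rank = 50 × 0.040 = 2; upper rank = 50 × 0.960 = 48.
The 2nd smallest replicate is 1.1384; the 48th is 2.8388.

(1.1384, 2.8388)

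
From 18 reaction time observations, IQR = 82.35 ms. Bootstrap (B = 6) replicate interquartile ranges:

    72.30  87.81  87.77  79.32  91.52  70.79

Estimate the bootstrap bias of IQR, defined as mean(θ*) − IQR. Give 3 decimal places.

bias = −0.765

mean(θ*) = (72.30 + 87.81 + 87.77 + 79.32 + 91.52 + 70.79) / 6 = 81.5850
bias = 81.5850 − 82.35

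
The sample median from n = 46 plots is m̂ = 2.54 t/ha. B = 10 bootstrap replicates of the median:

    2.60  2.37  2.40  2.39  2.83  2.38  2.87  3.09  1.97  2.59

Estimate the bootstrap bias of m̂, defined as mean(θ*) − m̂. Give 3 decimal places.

mean(θ*) = (2.60 + 2.37 + 2.40 + 2.39 + 2.83 + 2.38 + 2.87 + 3.09 + 1.97 + 2.59) / 10 = 2.5490
bias = 2.5490 − 2.54

bias = +0.009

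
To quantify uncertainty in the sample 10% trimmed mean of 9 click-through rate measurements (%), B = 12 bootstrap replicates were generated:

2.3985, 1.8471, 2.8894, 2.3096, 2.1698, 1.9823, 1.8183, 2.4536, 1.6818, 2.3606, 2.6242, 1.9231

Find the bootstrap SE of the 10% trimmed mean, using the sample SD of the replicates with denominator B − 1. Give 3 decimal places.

Bootstrap SE is the standard deviation of the 12 replicate 10% trimmed means.
Mean of replicates: (2.3985 + 1.8471 + 2.8894 + 2.3096 + 2.1698 + 1.9823 + 1.8183 + 2.4536 + 1.6818 + 2.3606 + 2.6242 + 1.9231) / 12 = 26.45830 / 12 = 2.20486
Sum of squared deviations: (+0.19364)² + (−0.35776)² + (+0.68454)² + (+0.10474)² + (−0.03506)² + (−0.22256)² + (−0.38656)² + (+0.24874)² + (−0.52306)² + (+0.15574)² + (+0.41934)² + (−0.28176)² = 1.46020
Variance = 1.46020 / 11 = 0.13275
SE* = √0.13275

SE* = 0.364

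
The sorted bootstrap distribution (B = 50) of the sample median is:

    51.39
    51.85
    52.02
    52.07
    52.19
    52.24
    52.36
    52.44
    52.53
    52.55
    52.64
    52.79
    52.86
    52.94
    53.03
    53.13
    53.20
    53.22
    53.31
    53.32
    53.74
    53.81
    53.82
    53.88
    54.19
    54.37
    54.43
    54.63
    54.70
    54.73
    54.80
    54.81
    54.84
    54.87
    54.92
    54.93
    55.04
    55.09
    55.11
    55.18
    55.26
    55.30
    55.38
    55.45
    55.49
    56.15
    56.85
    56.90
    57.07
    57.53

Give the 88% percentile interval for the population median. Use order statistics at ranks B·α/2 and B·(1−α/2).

α = 0.12; lower rank = 50 × 0.060 = 3; upper rank = 50 × 0.940 = 47.
The 3rd smallest replicate is 52.02; the 47th is 56.85.

(52.02, 56.85)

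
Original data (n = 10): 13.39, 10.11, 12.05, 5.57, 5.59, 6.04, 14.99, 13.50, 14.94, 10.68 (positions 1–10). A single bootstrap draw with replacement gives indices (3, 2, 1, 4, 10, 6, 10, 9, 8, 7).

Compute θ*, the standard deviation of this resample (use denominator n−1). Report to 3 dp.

θ* = 3.320

Resample values: 12.05, 10.11, 13.39, 5.57, 10.68, 6.04, 10.68, 14.94, 13.50, 14.99.
Mean = 11.1950; sum of squared deviations = 99.2114
s² = 99.2114 / 9 = 11.0235
s = √11.0235 = 3.320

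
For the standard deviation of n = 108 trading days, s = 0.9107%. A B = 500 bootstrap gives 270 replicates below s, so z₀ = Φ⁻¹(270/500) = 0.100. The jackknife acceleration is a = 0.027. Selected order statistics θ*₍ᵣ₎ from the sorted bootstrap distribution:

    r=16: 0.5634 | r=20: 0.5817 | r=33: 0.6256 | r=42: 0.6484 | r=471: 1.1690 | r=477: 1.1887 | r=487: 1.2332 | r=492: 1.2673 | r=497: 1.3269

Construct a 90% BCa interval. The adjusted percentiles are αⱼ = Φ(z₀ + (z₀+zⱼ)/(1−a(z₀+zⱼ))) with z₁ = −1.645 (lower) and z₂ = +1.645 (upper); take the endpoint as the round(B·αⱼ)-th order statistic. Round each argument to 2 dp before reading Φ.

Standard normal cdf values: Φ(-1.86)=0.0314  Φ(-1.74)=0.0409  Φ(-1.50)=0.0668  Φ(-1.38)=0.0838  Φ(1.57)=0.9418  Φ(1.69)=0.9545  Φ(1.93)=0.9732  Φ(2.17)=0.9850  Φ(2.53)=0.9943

(0.6484, 1.2332)

Lower: z₀ + z₁ = 0.100 + (-1.645) = -1.545; 1 − a(z₀+z₁) = 1 − (0.027)(-1.545) = 1.0417; argument = 0.100 + (-1.545)/1.0417 = -1.3831 → -1.38.
α₁ = Φ(-1.38) = 0.0838; rank = round(500 × 0.0838) = 42; θ*₍42₎ = 0.6484.
Upper: z₀ + z₂ = 1.745; 1 − a(z₀+z₂) = 0.9529; argument = 1.9313 → 1.93; α₂ = 0.9732; rank = 487; θ*₍487₎ = 1.2332.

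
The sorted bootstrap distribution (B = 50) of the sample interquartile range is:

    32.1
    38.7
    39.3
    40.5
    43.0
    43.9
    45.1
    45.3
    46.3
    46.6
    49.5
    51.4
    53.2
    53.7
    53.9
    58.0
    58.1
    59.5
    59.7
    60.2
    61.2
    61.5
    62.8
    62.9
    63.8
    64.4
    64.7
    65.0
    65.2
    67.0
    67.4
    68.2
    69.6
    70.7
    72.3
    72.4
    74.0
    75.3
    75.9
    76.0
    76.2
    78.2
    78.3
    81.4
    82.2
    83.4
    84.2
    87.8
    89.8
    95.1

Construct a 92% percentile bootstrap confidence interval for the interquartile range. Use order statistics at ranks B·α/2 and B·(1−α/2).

(38.7, 87.8)

α = 0.08; lower rank = 50 × 0.040 = 2; upper rank = 50 × 0.960 = 48.
The 2nd smallest replicate is 38.7; the 48th is 87.8.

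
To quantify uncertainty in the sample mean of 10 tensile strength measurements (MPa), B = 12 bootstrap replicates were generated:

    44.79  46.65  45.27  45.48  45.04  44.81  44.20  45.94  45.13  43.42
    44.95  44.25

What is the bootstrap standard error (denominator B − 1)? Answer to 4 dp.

SE* = 0.8372

Bootstrap SE is the standard deviation of the 12 replicate means.
Mean of replicates: (44.79 + 46.65 + 45.27 + 45.48 + 45.04 + 44.81 + 44.20 + 45.94 + 45.13 + 43.42 + 44.95 + 44.25) / 12 = 539.93000 / 12 = 44.99417
Sum of squared deviations: (−0.20417)² + (+1.65583)² + (+0.27583)² + (+0.48583)² + (+0.04583)² + (−0.18417)² + (−0.79417)² + (+0.94583)² + (+0.13583)² + (−1.57417)² + (−0.04417)² + (−0.74417)² = 7.70909
Variance = 7.70909 / 11 = 0.70083
SE* = √0.70083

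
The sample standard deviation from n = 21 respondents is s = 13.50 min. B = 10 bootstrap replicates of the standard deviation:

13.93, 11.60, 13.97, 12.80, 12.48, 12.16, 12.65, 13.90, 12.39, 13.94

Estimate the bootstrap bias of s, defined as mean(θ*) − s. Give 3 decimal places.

bias = −0.518

mean(θ*) = (13.93 + 11.60 + 13.97 + 12.80 + 12.48 + 12.16 + 12.65 + 13.90 + 12.39 + 13.94) / 10 = 12.9820
bias = 12.9820 − 13.50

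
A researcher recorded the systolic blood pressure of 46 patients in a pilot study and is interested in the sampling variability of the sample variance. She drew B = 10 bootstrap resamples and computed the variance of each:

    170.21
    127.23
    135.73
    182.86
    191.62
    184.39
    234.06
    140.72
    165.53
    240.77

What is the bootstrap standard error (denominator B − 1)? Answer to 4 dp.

SE* = 38.4395

Bootstrap SE is the standard deviation of the 10 replicate variances.
Mean of replicates: (170.21 + 127.23 + 135.73 + 182.86 + 191.62 + 184.39 + 234.06 + 140.72 + 165.53 + 240.77) / 10 = 1773.12000 / 10 = 177.31200
Sum of squared deviations: (−7.10200)² + (−50.08200)² + (−41.58200)² + (+5.54800)² + (+14.30800)² + (+7.07800)² + (+56.74800)² + (−36.59200)² + (−11.78200)² + (+63.45800)² = 13298.34836
Variance = 13298.34836 / 9 = 1477.59426
SE* = √1477.59426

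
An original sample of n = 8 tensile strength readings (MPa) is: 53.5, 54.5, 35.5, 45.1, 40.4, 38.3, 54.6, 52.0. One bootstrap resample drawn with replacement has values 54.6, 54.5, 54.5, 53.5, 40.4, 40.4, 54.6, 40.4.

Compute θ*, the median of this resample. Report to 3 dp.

Sorted: 40.4, 40.4, 40.4, 53.5, 54.5, 54.5, 54.6, 54.6
Median = average of the two middle values = 54.000

θ* = 54.000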